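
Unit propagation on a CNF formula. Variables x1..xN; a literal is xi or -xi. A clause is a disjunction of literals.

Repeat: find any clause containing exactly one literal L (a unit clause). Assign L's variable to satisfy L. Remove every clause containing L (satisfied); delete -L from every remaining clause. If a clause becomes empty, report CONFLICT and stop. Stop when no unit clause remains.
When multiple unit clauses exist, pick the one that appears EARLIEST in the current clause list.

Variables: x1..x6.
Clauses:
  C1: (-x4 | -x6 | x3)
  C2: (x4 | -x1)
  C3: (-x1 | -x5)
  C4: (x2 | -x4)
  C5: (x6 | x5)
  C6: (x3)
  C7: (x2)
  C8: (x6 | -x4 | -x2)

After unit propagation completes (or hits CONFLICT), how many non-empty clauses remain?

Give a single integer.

Answer: 4

Derivation:
unit clause [3] forces x3=T; simplify:
  satisfied 2 clause(s); 6 remain; assigned so far: [3]
unit clause [2] forces x2=T; simplify:
  drop -2 from [6, -4, -2] -> [6, -4]
  satisfied 2 clause(s); 4 remain; assigned so far: [2, 3]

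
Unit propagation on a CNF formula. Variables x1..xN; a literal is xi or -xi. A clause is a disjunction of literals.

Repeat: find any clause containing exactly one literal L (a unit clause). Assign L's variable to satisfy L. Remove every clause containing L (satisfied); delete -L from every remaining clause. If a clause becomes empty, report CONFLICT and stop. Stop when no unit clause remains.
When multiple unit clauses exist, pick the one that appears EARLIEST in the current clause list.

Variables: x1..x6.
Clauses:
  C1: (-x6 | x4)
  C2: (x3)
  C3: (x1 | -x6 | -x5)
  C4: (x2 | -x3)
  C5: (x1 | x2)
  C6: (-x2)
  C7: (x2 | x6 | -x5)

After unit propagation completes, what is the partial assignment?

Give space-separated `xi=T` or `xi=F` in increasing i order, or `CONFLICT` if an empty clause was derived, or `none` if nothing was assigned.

unit clause [3] forces x3=T; simplify:
  drop -3 from [2, -3] -> [2]
  satisfied 1 clause(s); 6 remain; assigned so far: [3]
unit clause [2] forces x2=T; simplify:
  drop -2 from [-2] -> [] (empty!)
  satisfied 3 clause(s); 3 remain; assigned so far: [2, 3]
CONFLICT (empty clause)

Answer: CONFLICT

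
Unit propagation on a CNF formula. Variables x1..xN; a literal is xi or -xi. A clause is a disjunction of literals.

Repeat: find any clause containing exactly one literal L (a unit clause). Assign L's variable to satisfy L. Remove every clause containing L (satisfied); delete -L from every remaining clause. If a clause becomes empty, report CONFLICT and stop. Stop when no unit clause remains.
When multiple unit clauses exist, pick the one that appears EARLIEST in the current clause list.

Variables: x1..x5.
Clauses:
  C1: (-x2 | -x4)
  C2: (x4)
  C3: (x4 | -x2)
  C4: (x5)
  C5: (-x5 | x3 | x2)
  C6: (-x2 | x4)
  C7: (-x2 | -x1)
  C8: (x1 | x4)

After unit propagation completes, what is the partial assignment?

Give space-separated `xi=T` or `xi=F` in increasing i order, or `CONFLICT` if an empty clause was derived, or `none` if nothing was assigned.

Answer: x2=F x3=T x4=T x5=T

Derivation:
unit clause [4] forces x4=T; simplify:
  drop -4 from [-2, -4] -> [-2]
  satisfied 4 clause(s); 4 remain; assigned so far: [4]
unit clause [-2] forces x2=F; simplify:
  drop 2 from [-5, 3, 2] -> [-5, 3]
  satisfied 2 clause(s); 2 remain; assigned so far: [2, 4]
unit clause [5] forces x5=T; simplify:
  drop -5 from [-5, 3] -> [3]
  satisfied 1 clause(s); 1 remain; assigned so far: [2, 4, 5]
unit clause [3] forces x3=T; simplify:
  satisfied 1 clause(s); 0 remain; assigned so far: [2, 3, 4, 5]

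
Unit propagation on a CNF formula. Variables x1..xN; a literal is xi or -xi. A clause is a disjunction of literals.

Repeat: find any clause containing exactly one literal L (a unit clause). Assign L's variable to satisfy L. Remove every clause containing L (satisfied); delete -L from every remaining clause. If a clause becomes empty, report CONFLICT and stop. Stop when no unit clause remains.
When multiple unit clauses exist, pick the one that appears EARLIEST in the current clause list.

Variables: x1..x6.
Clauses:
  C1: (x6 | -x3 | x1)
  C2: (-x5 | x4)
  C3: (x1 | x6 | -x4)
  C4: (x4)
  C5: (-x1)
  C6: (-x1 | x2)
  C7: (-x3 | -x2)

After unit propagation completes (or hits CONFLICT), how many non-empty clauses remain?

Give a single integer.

Answer: 1

Derivation:
unit clause [4] forces x4=T; simplify:
  drop -4 from [1, 6, -4] -> [1, 6]
  satisfied 2 clause(s); 5 remain; assigned so far: [4]
unit clause [-1] forces x1=F; simplify:
  drop 1 from [6, -3, 1] -> [6, -3]
  drop 1 from [1, 6] -> [6]
  satisfied 2 clause(s); 3 remain; assigned so far: [1, 4]
unit clause [6] forces x6=T; simplify:
  satisfied 2 clause(s); 1 remain; assigned so far: [1, 4, 6]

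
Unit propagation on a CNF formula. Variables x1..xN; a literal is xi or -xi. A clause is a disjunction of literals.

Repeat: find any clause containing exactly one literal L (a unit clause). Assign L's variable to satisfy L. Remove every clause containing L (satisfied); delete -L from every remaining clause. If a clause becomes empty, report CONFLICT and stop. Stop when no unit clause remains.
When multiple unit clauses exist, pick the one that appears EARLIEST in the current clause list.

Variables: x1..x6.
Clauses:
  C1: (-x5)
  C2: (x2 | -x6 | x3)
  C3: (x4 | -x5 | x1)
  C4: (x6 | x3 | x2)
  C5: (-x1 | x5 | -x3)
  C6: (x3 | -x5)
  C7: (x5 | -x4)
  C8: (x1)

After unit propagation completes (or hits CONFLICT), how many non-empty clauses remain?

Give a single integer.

Answer: 2

Derivation:
unit clause [-5] forces x5=F; simplify:
  drop 5 from [-1, 5, -3] -> [-1, -3]
  drop 5 from [5, -4] -> [-4]
  satisfied 3 clause(s); 5 remain; assigned so far: [5]
unit clause [-4] forces x4=F; simplify:
  satisfied 1 clause(s); 4 remain; assigned so far: [4, 5]
unit clause [1] forces x1=T; simplify:
  drop -1 from [-1, -3] -> [-3]
  satisfied 1 clause(s); 3 remain; assigned so far: [1, 4, 5]
unit clause [-3] forces x3=F; simplify:
  drop 3 from [2, -6, 3] -> [2, -6]
  drop 3 from [6, 3, 2] -> [6, 2]
  satisfied 1 clause(s); 2 remain; assigned so far: [1, 3, 4, 5]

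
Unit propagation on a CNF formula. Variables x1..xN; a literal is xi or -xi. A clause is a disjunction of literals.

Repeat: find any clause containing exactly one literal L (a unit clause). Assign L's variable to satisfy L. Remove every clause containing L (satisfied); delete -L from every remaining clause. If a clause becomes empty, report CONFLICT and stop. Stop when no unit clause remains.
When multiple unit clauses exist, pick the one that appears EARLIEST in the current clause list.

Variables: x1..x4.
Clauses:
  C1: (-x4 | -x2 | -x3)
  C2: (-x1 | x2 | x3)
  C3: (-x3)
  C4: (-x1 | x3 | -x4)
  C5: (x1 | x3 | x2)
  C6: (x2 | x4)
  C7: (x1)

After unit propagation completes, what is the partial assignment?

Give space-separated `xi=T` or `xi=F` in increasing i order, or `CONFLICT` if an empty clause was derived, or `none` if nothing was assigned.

Answer: x1=T x2=T x3=F x4=F

Derivation:
unit clause [-3] forces x3=F; simplify:
  drop 3 from [-1, 2, 3] -> [-1, 2]
  drop 3 from [-1, 3, -4] -> [-1, -4]
  drop 3 from [1, 3, 2] -> [1, 2]
  satisfied 2 clause(s); 5 remain; assigned so far: [3]
unit clause [1] forces x1=T; simplify:
  drop -1 from [-1, 2] -> [2]
  drop -1 from [-1, -4] -> [-4]
  satisfied 2 clause(s); 3 remain; assigned so far: [1, 3]
unit clause [2] forces x2=T; simplify:
  satisfied 2 clause(s); 1 remain; assigned so far: [1, 2, 3]
unit clause [-4] forces x4=F; simplify:
  satisfied 1 clause(s); 0 remain; assigned so far: [1, 2, 3, 4]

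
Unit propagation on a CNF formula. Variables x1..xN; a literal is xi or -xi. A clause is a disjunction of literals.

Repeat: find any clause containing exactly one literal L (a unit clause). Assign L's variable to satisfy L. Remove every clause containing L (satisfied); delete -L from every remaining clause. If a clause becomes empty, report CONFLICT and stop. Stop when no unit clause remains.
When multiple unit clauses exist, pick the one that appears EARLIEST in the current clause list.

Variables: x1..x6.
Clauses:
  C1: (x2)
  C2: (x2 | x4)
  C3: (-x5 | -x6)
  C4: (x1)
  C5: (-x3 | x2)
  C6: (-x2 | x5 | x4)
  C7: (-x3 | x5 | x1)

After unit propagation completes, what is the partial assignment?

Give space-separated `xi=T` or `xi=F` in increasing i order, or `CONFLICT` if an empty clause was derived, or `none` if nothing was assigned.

unit clause [2] forces x2=T; simplify:
  drop -2 from [-2, 5, 4] -> [5, 4]
  satisfied 3 clause(s); 4 remain; assigned so far: [2]
unit clause [1] forces x1=T; simplify:
  satisfied 2 clause(s); 2 remain; assigned so far: [1, 2]

Answer: x1=T x2=T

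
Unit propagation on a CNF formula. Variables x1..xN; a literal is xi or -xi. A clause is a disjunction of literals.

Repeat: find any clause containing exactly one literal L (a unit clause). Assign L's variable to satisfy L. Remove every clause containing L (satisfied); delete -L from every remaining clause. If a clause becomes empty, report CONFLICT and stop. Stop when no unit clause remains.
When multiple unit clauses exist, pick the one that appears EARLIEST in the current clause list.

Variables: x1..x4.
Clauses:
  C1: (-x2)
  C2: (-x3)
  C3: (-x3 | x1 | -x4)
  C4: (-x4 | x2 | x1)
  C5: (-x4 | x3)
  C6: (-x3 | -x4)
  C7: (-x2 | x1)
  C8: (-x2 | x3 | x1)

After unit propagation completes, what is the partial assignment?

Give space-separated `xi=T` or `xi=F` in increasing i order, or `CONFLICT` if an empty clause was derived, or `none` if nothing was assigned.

unit clause [-2] forces x2=F; simplify:
  drop 2 from [-4, 2, 1] -> [-4, 1]
  satisfied 3 clause(s); 5 remain; assigned so far: [2]
unit clause [-3] forces x3=F; simplify:
  drop 3 from [-4, 3] -> [-4]
  satisfied 3 clause(s); 2 remain; assigned so far: [2, 3]
unit clause [-4] forces x4=F; simplify:
  satisfied 2 clause(s); 0 remain; assigned so far: [2, 3, 4]

Answer: x2=F x3=F x4=F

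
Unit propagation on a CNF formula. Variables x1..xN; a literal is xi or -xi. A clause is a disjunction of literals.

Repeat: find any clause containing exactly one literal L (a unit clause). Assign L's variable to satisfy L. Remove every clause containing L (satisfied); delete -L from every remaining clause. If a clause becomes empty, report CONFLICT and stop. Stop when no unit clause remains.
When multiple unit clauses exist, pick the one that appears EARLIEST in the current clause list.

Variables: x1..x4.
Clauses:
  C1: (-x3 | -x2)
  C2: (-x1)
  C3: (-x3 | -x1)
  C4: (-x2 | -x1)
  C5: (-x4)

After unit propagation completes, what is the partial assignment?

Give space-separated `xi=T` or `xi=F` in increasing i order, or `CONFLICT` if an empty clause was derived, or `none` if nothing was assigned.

Answer: x1=F x4=F

Derivation:
unit clause [-1] forces x1=F; simplify:
  satisfied 3 clause(s); 2 remain; assigned so far: [1]
unit clause [-4] forces x4=F; simplify:
  satisfied 1 clause(s); 1 remain; assigned so far: [1, 4]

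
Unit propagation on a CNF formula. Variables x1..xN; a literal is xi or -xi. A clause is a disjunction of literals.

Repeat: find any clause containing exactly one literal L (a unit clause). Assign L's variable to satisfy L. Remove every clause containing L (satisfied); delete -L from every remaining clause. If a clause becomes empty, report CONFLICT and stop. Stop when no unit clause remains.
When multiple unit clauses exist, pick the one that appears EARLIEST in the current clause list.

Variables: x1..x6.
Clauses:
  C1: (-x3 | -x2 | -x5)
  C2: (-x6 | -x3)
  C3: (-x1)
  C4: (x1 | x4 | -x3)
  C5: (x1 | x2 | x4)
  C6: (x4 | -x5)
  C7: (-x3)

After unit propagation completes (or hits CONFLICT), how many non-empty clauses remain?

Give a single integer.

unit clause [-1] forces x1=F; simplify:
  drop 1 from [1, 4, -3] -> [4, -3]
  drop 1 from [1, 2, 4] -> [2, 4]
  satisfied 1 clause(s); 6 remain; assigned so far: [1]
unit clause [-3] forces x3=F; simplify:
  satisfied 4 clause(s); 2 remain; assigned so far: [1, 3]

Answer: 2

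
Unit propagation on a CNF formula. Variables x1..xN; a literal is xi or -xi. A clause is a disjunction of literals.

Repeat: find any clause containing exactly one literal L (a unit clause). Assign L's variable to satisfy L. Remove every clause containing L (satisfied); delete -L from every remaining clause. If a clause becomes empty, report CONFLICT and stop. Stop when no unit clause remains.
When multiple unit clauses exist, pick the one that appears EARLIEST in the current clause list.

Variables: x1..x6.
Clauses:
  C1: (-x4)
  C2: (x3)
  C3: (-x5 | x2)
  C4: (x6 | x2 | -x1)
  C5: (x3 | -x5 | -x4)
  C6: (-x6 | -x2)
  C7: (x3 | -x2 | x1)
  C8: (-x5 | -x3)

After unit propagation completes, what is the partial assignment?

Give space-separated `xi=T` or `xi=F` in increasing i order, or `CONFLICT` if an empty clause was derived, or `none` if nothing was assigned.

Answer: x3=T x4=F x5=F

Derivation:
unit clause [-4] forces x4=F; simplify:
  satisfied 2 clause(s); 6 remain; assigned so far: [4]
unit clause [3] forces x3=T; simplify:
  drop -3 from [-5, -3] -> [-5]
  satisfied 2 clause(s); 4 remain; assigned so far: [3, 4]
unit clause [-5] forces x5=F; simplify:
  satisfied 2 clause(s); 2 remain; assigned so far: [3, 4, 5]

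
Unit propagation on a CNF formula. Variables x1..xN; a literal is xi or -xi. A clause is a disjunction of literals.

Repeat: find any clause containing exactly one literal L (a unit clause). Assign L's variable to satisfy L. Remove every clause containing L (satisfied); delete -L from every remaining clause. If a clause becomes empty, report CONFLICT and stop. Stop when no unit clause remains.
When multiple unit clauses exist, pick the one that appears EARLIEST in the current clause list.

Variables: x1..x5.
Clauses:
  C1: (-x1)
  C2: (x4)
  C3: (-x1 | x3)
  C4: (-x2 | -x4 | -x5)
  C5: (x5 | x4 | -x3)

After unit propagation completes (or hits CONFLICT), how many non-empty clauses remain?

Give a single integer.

Answer: 1

Derivation:
unit clause [-1] forces x1=F; simplify:
  satisfied 2 clause(s); 3 remain; assigned so far: [1]
unit clause [4] forces x4=T; simplify:
  drop -4 from [-2, -4, -5] -> [-2, -5]
  satisfied 2 clause(s); 1 remain; assigned so far: [1, 4]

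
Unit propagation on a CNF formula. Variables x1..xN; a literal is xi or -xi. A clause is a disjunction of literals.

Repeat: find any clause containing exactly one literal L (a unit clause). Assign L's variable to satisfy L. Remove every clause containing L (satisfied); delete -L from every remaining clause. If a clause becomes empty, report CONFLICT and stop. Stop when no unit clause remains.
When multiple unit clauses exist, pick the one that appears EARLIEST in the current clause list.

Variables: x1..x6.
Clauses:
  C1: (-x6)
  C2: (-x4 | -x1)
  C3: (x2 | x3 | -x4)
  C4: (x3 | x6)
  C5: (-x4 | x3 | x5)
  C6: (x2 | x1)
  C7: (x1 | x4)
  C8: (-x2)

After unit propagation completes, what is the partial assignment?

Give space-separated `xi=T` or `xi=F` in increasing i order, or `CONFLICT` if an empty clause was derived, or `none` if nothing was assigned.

Answer: x1=T x2=F x3=T x4=F x6=F

Derivation:
unit clause [-6] forces x6=F; simplify:
  drop 6 from [3, 6] -> [3]
  satisfied 1 clause(s); 7 remain; assigned so far: [6]
unit clause [3] forces x3=T; simplify:
  satisfied 3 clause(s); 4 remain; assigned so far: [3, 6]
unit clause [-2] forces x2=F; simplify:
  drop 2 from [2, 1] -> [1]
  satisfied 1 clause(s); 3 remain; assigned so far: [2, 3, 6]
unit clause [1] forces x1=T; simplify:
  drop -1 from [-4, -1] -> [-4]
  satisfied 2 clause(s); 1 remain; assigned so far: [1, 2, 3, 6]
unit clause [-4] forces x4=F; simplify:
  satisfied 1 clause(s); 0 remain; assigned so far: [1, 2, 3, 4, 6]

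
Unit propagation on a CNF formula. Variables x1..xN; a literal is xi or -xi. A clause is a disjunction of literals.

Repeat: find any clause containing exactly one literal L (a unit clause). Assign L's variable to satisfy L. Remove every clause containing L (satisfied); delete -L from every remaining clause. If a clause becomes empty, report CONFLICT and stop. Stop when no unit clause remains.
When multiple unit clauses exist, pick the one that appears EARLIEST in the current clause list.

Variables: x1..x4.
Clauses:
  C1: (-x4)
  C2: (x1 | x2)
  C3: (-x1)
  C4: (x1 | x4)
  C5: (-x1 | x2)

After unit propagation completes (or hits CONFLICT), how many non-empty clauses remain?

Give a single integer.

unit clause [-4] forces x4=F; simplify:
  drop 4 from [1, 4] -> [1]
  satisfied 1 clause(s); 4 remain; assigned so far: [4]
unit clause [-1] forces x1=F; simplify:
  drop 1 from [1, 2] -> [2]
  drop 1 from [1] -> [] (empty!)
  satisfied 2 clause(s); 2 remain; assigned so far: [1, 4]
CONFLICT (empty clause)

Answer: 1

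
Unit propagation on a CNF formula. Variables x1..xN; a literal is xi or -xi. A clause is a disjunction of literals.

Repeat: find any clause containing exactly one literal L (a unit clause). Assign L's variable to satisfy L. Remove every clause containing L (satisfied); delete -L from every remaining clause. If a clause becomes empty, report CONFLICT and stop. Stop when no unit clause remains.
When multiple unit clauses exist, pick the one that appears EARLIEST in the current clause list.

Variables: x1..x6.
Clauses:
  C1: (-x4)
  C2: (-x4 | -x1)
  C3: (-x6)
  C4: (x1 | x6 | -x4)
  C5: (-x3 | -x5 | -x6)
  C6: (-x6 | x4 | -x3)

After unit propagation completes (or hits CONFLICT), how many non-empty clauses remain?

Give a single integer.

unit clause [-4] forces x4=F; simplify:
  drop 4 from [-6, 4, -3] -> [-6, -3]
  satisfied 3 clause(s); 3 remain; assigned so far: [4]
unit clause [-6] forces x6=F; simplify:
  satisfied 3 clause(s); 0 remain; assigned so far: [4, 6]

Answer: 0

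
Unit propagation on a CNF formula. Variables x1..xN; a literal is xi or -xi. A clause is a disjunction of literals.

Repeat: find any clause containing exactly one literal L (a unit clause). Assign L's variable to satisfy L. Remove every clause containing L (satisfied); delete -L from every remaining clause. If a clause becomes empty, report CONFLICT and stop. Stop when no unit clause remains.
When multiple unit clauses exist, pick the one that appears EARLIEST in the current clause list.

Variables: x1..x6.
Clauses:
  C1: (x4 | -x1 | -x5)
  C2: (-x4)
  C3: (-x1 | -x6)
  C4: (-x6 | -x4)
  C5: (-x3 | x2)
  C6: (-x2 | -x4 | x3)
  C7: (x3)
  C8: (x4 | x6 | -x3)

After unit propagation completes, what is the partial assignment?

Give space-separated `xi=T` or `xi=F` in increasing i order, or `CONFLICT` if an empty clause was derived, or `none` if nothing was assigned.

Answer: x1=F x2=T x3=T x4=F x6=T

Derivation:
unit clause [-4] forces x4=F; simplify:
  drop 4 from [4, -1, -5] -> [-1, -5]
  drop 4 from [4, 6, -3] -> [6, -3]
  satisfied 3 clause(s); 5 remain; assigned so far: [4]
unit clause [3] forces x3=T; simplify:
  drop -3 from [-3, 2] -> [2]
  drop -3 from [6, -3] -> [6]
  satisfied 1 clause(s); 4 remain; assigned so far: [3, 4]
unit clause [2] forces x2=T; simplify:
  satisfied 1 clause(s); 3 remain; assigned so far: [2, 3, 4]
unit clause [6] forces x6=T; simplify:
  drop -6 from [-1, -6] -> [-1]
  satisfied 1 clause(s); 2 remain; assigned so far: [2, 3, 4, 6]
unit clause [-1] forces x1=F; simplify:
  satisfied 2 clause(s); 0 remain; assigned so far: [1, 2, 3, 4, 6]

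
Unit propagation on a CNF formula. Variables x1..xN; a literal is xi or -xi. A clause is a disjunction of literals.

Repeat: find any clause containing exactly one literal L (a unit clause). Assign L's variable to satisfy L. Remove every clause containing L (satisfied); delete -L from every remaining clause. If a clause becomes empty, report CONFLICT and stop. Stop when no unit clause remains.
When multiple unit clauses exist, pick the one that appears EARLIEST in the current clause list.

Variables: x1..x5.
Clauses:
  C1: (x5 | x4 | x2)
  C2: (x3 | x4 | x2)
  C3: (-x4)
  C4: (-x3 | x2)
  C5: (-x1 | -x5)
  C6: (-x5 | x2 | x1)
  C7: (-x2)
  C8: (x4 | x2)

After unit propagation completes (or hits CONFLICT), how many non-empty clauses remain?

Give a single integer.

unit clause [-4] forces x4=F; simplify:
  drop 4 from [5, 4, 2] -> [5, 2]
  drop 4 from [3, 4, 2] -> [3, 2]
  drop 4 from [4, 2] -> [2]
  satisfied 1 clause(s); 7 remain; assigned so far: [4]
unit clause [-2] forces x2=F; simplify:
  drop 2 from [5, 2] -> [5]
  drop 2 from [3, 2] -> [3]
  drop 2 from [-3, 2] -> [-3]
  drop 2 from [-5, 2, 1] -> [-5, 1]
  drop 2 from [2] -> [] (empty!)
  satisfied 1 clause(s); 6 remain; assigned so far: [2, 4]
CONFLICT (empty clause)

Answer: 5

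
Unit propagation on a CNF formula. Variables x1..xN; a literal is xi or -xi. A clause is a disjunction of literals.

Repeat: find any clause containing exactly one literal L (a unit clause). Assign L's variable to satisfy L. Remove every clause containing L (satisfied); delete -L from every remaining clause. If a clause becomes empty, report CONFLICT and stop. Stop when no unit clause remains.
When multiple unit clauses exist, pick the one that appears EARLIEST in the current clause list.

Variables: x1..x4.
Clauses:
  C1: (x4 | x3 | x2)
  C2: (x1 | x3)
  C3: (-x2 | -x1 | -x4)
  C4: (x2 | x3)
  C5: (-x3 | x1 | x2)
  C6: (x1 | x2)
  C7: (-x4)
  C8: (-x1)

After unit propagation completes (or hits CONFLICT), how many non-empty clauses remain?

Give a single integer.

Answer: 0

Derivation:
unit clause [-4] forces x4=F; simplify:
  drop 4 from [4, 3, 2] -> [3, 2]
  satisfied 2 clause(s); 6 remain; assigned so far: [4]
unit clause [-1] forces x1=F; simplify:
  drop 1 from [1, 3] -> [3]
  drop 1 from [-3, 1, 2] -> [-3, 2]
  drop 1 from [1, 2] -> [2]
  satisfied 1 clause(s); 5 remain; assigned so far: [1, 4]
unit clause [3] forces x3=T; simplify:
  drop -3 from [-3, 2] -> [2]
  satisfied 3 clause(s); 2 remain; assigned so far: [1, 3, 4]
unit clause [2] forces x2=T; simplify:
  satisfied 2 clause(s); 0 remain; assigned so far: [1, 2, 3, 4]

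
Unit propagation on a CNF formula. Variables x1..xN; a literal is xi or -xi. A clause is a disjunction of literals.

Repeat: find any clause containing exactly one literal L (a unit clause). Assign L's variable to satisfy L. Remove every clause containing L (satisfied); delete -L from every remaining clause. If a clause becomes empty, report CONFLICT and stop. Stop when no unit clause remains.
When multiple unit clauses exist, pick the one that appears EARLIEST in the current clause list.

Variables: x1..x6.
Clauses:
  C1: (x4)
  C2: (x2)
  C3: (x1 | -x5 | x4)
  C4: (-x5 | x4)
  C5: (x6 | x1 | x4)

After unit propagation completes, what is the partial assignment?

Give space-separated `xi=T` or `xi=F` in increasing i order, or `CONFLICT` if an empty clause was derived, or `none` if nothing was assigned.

unit clause [4] forces x4=T; simplify:
  satisfied 4 clause(s); 1 remain; assigned so far: [4]
unit clause [2] forces x2=T; simplify:
  satisfied 1 clause(s); 0 remain; assigned so far: [2, 4]

Answer: x2=T x4=T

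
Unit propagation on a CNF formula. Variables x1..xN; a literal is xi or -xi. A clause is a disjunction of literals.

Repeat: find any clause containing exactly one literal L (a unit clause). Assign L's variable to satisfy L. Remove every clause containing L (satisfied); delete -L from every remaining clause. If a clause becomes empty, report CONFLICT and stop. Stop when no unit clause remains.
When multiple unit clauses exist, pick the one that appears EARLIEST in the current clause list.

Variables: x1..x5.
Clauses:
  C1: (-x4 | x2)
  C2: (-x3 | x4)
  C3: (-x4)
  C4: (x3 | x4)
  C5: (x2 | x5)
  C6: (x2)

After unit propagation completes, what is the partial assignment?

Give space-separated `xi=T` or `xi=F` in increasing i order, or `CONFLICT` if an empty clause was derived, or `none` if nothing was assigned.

Answer: CONFLICT

Derivation:
unit clause [-4] forces x4=F; simplify:
  drop 4 from [-3, 4] -> [-3]
  drop 4 from [3, 4] -> [3]
  satisfied 2 clause(s); 4 remain; assigned so far: [4]
unit clause [-3] forces x3=F; simplify:
  drop 3 from [3] -> [] (empty!)
  satisfied 1 clause(s); 3 remain; assigned so far: [3, 4]
CONFLICT (empty clause)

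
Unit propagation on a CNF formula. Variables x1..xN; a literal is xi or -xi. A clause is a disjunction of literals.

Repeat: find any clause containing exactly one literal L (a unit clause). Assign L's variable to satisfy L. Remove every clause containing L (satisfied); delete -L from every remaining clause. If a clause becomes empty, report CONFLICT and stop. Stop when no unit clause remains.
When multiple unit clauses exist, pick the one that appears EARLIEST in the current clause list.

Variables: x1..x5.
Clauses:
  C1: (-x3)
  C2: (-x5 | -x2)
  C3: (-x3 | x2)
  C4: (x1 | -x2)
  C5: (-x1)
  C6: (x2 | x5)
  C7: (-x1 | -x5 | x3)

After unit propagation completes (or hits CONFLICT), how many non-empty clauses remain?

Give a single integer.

unit clause [-3] forces x3=F; simplify:
  drop 3 from [-1, -5, 3] -> [-1, -5]
  satisfied 2 clause(s); 5 remain; assigned so far: [3]
unit clause [-1] forces x1=F; simplify:
  drop 1 from [1, -2] -> [-2]
  satisfied 2 clause(s); 3 remain; assigned so far: [1, 3]
unit clause [-2] forces x2=F; simplify:
  drop 2 from [2, 5] -> [5]
  satisfied 2 clause(s); 1 remain; assigned so far: [1, 2, 3]
unit clause [5] forces x5=T; simplify:
  satisfied 1 clause(s); 0 remain; assigned so far: [1, 2, 3, 5]

Answer: 0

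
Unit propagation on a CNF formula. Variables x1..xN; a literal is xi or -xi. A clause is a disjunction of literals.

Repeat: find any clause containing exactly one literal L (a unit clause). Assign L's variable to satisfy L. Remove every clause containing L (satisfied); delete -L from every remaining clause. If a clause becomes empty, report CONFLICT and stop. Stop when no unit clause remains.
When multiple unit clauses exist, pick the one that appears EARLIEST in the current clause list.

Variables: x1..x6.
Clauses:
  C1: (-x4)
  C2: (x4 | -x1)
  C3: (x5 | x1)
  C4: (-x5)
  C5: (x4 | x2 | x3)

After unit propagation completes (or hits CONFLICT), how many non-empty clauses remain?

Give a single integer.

Answer: 1

Derivation:
unit clause [-4] forces x4=F; simplify:
  drop 4 from [4, -1] -> [-1]
  drop 4 from [4, 2, 3] -> [2, 3]
  satisfied 1 clause(s); 4 remain; assigned so far: [4]
unit clause [-1] forces x1=F; simplify:
  drop 1 from [5, 1] -> [5]
  satisfied 1 clause(s); 3 remain; assigned so far: [1, 4]
unit clause [5] forces x5=T; simplify:
  drop -5 from [-5] -> [] (empty!)
  satisfied 1 clause(s); 2 remain; assigned so far: [1, 4, 5]
CONFLICT (empty clause)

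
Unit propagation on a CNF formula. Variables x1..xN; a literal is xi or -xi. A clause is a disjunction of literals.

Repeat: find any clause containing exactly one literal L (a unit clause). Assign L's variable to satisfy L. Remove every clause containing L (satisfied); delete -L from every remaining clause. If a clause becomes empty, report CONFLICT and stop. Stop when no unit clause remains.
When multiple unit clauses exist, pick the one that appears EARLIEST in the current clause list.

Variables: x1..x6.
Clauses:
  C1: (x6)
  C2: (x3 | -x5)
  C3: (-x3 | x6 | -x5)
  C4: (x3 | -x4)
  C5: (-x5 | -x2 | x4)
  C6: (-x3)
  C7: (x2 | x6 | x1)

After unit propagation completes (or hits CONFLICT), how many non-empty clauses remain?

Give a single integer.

Answer: 0

Derivation:
unit clause [6] forces x6=T; simplify:
  satisfied 3 clause(s); 4 remain; assigned so far: [6]
unit clause [-3] forces x3=F; simplify:
  drop 3 from [3, -5] -> [-5]
  drop 3 from [3, -4] -> [-4]
  satisfied 1 clause(s); 3 remain; assigned so far: [3, 6]
unit clause [-5] forces x5=F; simplify:
  satisfied 2 clause(s); 1 remain; assigned so far: [3, 5, 6]
unit clause [-4] forces x4=F; simplify:
  satisfied 1 clause(s); 0 remain; assigned so far: [3, 4, 5, 6]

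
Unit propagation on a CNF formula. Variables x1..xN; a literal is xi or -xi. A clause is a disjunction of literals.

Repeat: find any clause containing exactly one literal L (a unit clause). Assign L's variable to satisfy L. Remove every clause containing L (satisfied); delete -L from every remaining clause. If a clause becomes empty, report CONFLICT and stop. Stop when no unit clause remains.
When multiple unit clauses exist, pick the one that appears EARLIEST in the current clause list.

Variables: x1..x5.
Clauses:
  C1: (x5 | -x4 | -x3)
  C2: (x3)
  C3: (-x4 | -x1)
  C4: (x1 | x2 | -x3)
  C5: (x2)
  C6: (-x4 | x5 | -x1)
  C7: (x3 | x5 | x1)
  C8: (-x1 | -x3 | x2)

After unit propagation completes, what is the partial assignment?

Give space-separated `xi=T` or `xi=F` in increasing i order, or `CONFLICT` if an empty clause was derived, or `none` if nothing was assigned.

Answer: x2=T x3=T

Derivation:
unit clause [3] forces x3=T; simplify:
  drop -3 from [5, -4, -3] -> [5, -4]
  drop -3 from [1, 2, -3] -> [1, 2]
  drop -3 from [-1, -3, 2] -> [-1, 2]
  satisfied 2 clause(s); 6 remain; assigned so far: [3]
unit clause [2] forces x2=T; simplify:
  satisfied 3 clause(s); 3 remain; assigned so far: [2, 3]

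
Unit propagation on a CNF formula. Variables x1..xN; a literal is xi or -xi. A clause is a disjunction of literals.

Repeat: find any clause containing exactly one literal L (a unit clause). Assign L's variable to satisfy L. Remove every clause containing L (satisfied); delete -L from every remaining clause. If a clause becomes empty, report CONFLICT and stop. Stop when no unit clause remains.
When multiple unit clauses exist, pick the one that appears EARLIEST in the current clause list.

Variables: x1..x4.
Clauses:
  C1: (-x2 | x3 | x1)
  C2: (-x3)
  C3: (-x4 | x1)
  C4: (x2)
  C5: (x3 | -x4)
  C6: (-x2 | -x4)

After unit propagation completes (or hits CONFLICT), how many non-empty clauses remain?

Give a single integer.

unit clause [-3] forces x3=F; simplify:
  drop 3 from [-2, 3, 1] -> [-2, 1]
  drop 3 from [3, -4] -> [-4]
  satisfied 1 clause(s); 5 remain; assigned so far: [3]
unit clause [2] forces x2=T; simplify:
  drop -2 from [-2, 1] -> [1]
  drop -2 from [-2, -4] -> [-4]
  satisfied 1 clause(s); 4 remain; assigned so far: [2, 3]
unit clause [1] forces x1=T; simplify:
  satisfied 2 clause(s); 2 remain; assigned so far: [1, 2, 3]
unit clause [-4] forces x4=F; simplify:
  satisfied 2 clause(s); 0 remain; assigned so far: [1, 2, 3, 4]

Answer: 0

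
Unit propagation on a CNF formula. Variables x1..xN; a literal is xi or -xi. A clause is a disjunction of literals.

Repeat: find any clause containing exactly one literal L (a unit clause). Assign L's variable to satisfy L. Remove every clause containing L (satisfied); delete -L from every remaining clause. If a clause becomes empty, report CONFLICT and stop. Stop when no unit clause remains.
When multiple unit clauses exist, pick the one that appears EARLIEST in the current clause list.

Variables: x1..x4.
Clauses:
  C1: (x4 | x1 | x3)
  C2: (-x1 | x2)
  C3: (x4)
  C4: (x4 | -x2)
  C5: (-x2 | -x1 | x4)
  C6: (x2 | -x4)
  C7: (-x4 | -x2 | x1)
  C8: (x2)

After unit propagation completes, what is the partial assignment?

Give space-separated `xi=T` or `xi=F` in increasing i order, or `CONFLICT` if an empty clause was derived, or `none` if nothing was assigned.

unit clause [4] forces x4=T; simplify:
  drop -4 from [2, -4] -> [2]
  drop -4 from [-4, -2, 1] -> [-2, 1]
  satisfied 4 clause(s); 4 remain; assigned so far: [4]
unit clause [2] forces x2=T; simplify:
  drop -2 from [-2, 1] -> [1]
  satisfied 3 clause(s); 1 remain; assigned so far: [2, 4]
unit clause [1] forces x1=T; simplify:
  satisfied 1 clause(s); 0 remain; assigned so far: [1, 2, 4]

Answer: x1=T x2=T x4=T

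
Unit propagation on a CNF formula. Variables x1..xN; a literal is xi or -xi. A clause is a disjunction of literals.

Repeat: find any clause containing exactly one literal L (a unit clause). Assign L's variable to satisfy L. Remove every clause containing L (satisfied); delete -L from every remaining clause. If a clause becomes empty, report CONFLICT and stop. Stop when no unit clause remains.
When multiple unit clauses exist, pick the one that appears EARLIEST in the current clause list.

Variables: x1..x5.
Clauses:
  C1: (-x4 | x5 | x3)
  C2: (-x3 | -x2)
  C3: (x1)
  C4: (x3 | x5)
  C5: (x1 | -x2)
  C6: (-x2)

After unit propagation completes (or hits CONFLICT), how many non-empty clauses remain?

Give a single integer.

unit clause [1] forces x1=T; simplify:
  satisfied 2 clause(s); 4 remain; assigned so far: [1]
unit clause [-2] forces x2=F; simplify:
  satisfied 2 clause(s); 2 remain; assigned so far: [1, 2]

Answer: 2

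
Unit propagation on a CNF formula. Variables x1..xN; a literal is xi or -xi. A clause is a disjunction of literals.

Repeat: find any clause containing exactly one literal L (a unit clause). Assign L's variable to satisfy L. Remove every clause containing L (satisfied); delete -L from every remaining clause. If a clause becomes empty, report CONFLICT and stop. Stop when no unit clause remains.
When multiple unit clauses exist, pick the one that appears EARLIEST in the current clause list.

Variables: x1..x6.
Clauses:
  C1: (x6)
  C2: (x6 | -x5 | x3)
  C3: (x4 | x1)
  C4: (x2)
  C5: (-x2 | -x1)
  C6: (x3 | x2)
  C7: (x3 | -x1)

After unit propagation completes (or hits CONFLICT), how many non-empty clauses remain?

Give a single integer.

Answer: 0

Derivation:
unit clause [6] forces x6=T; simplify:
  satisfied 2 clause(s); 5 remain; assigned so far: [6]
unit clause [2] forces x2=T; simplify:
  drop -2 from [-2, -1] -> [-1]
  satisfied 2 clause(s); 3 remain; assigned so far: [2, 6]
unit clause [-1] forces x1=F; simplify:
  drop 1 from [4, 1] -> [4]
  satisfied 2 clause(s); 1 remain; assigned so far: [1, 2, 6]
unit clause [4] forces x4=T; simplify:
  satisfied 1 clause(s); 0 remain; assigned so far: [1, 2, 4, 6]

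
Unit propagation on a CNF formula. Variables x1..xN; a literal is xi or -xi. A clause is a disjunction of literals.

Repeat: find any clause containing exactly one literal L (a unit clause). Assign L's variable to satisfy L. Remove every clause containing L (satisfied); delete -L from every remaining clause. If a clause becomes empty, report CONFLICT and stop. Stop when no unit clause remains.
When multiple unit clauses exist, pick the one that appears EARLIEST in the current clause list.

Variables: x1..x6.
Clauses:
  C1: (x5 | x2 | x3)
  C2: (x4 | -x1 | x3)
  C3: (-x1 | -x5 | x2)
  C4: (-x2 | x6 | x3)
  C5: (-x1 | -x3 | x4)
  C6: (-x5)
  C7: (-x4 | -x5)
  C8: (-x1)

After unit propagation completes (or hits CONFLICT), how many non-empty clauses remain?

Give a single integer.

Answer: 2

Derivation:
unit clause [-5] forces x5=F; simplify:
  drop 5 from [5, 2, 3] -> [2, 3]
  satisfied 3 clause(s); 5 remain; assigned so far: [5]
unit clause [-1] forces x1=F; simplify:
  satisfied 3 clause(s); 2 remain; assigned so far: [1, 5]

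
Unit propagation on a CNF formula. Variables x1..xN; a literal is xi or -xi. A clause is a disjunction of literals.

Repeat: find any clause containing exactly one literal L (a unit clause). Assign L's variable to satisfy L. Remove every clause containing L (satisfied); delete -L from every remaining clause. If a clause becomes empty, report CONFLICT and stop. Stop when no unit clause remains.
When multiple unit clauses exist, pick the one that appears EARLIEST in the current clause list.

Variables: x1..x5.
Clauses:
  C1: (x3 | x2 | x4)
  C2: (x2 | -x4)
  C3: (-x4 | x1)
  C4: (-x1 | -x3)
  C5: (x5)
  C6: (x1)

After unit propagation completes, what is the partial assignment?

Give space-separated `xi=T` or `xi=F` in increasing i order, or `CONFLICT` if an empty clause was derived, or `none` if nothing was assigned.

Answer: x1=T x3=F x5=T

Derivation:
unit clause [5] forces x5=T; simplify:
  satisfied 1 clause(s); 5 remain; assigned so far: [5]
unit clause [1] forces x1=T; simplify:
  drop -1 from [-1, -3] -> [-3]
  satisfied 2 clause(s); 3 remain; assigned so far: [1, 5]
unit clause [-3] forces x3=F; simplify:
  drop 3 from [3, 2, 4] -> [2, 4]
  satisfied 1 clause(s); 2 remain; assigned so far: [1, 3, 5]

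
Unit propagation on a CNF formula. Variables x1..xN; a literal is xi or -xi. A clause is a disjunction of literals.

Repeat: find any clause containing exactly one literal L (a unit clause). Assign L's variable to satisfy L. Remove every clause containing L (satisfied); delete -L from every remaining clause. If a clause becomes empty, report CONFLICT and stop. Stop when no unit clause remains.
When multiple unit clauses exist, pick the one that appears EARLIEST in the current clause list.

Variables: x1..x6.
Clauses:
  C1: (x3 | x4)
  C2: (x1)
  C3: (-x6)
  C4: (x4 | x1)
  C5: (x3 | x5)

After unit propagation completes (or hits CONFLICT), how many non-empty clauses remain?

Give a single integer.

unit clause [1] forces x1=T; simplify:
  satisfied 2 clause(s); 3 remain; assigned so far: [1]
unit clause [-6] forces x6=F; simplify:
  satisfied 1 clause(s); 2 remain; assigned so far: [1, 6]

Answer: 2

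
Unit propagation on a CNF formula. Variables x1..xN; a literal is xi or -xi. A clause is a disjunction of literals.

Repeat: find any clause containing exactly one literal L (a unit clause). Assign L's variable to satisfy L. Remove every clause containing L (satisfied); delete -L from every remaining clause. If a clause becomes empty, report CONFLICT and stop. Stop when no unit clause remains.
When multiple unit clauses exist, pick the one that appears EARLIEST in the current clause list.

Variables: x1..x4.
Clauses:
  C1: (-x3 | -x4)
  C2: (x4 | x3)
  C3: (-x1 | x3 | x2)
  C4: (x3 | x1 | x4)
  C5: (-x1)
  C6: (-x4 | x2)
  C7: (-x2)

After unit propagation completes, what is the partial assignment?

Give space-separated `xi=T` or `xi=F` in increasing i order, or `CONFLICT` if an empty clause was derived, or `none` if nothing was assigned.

Answer: x1=F x2=F x3=T x4=F

Derivation:
unit clause [-1] forces x1=F; simplify:
  drop 1 from [3, 1, 4] -> [3, 4]
  satisfied 2 clause(s); 5 remain; assigned so far: [1]
unit clause [-2] forces x2=F; simplify:
  drop 2 from [-4, 2] -> [-4]
  satisfied 1 clause(s); 4 remain; assigned so far: [1, 2]
unit clause [-4] forces x4=F; simplify:
  drop 4 from [4, 3] -> [3]
  drop 4 from [3, 4] -> [3]
  satisfied 2 clause(s); 2 remain; assigned so far: [1, 2, 4]
unit clause [3] forces x3=T; simplify:
  satisfied 2 clause(s); 0 remain; assigned so far: [1, 2, 3, 4]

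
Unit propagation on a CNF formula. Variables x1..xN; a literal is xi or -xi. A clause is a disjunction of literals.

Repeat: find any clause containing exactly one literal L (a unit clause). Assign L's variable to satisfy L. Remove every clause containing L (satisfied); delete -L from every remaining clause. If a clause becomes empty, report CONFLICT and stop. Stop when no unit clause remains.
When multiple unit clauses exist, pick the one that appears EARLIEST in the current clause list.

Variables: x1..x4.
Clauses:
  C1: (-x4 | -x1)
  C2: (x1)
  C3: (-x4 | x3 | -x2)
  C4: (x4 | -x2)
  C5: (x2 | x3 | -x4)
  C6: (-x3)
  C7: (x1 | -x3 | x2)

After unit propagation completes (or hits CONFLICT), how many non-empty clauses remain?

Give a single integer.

Answer: 0

Derivation:
unit clause [1] forces x1=T; simplify:
  drop -1 from [-4, -1] -> [-4]
  satisfied 2 clause(s); 5 remain; assigned so far: [1]
unit clause [-4] forces x4=F; simplify:
  drop 4 from [4, -2] -> [-2]
  satisfied 3 clause(s); 2 remain; assigned so far: [1, 4]
unit clause [-2] forces x2=F; simplify:
  satisfied 1 clause(s); 1 remain; assigned so far: [1, 2, 4]
unit clause [-3] forces x3=F; simplify:
  satisfied 1 clause(s); 0 remain; assigned so far: [1, 2, 3, 4]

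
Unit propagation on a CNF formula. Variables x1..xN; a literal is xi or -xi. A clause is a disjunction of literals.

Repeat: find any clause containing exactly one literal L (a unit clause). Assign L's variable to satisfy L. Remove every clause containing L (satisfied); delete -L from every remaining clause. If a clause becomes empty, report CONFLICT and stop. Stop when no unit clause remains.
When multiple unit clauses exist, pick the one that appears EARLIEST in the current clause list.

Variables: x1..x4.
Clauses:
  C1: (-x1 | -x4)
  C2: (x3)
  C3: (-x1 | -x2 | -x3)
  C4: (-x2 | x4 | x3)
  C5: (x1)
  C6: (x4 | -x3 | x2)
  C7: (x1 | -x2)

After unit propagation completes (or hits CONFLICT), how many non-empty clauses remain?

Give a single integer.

unit clause [3] forces x3=T; simplify:
  drop -3 from [-1, -2, -3] -> [-1, -2]
  drop -3 from [4, -3, 2] -> [4, 2]
  satisfied 2 clause(s); 5 remain; assigned so far: [3]
unit clause [1] forces x1=T; simplify:
  drop -1 from [-1, -4] -> [-4]
  drop -1 from [-1, -2] -> [-2]
  satisfied 2 clause(s); 3 remain; assigned so far: [1, 3]
unit clause [-4] forces x4=F; simplify:
  drop 4 from [4, 2] -> [2]
  satisfied 1 clause(s); 2 remain; assigned so far: [1, 3, 4]
unit clause [-2] forces x2=F; simplify:
  drop 2 from [2] -> [] (empty!)
  satisfied 1 clause(s); 1 remain; assigned so far: [1, 2, 3, 4]
CONFLICT (empty clause)

Answer: 0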